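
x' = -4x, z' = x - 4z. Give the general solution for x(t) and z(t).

x(t) = -c_2e^(-4t), z(t) = -c_1e^(-4t) - c_2te^(-4t) - 3c_2e^(-4t)

Coefficient matrix A = [[-4, 0], [1, -4]].
Characteristic polynomial det(A - λI) = λ^2 + 8λ + 16 = 0.
Single eigenvalue λ = -4 with algebraic multiplicity 2.
Eigenvector v = (0,-1); generalized eigenvector w with (A-λI)w=v is (-1,-3).
General solution: e^(-4t)[c_1·v + c_2·(t·v + w)].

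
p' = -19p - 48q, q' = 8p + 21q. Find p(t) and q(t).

Coefficient matrix A = [[-19, -48], [8, 21]].
Characteristic polynomial det(A - λI) = λ^2 - 2λ - 15 = 0.
Eigenvalues λ = -3, 5.
For λ=-3: (A-λI) row 1 is [-16, -48], so an eigenvector is (3, -1).
For λ=5: (A-λI) row 1 is [-24, -48], so an eigenvector is (-2, 1).
General solution: c_1e^(-3t)(3,-1) + c_2e^(5t)(-2,1).

p(t) = 3c_1e^(-3t) - 2c_2e^(5t), q(t) = -c_1e^(-3t) + c_2e^(5t)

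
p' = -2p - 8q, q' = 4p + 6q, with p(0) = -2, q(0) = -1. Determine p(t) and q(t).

p(t) = 4e^(2t)sin(4t) - 2e^(2t)cos(4t), q(t) = -3e^(2t)sin(4t) - e^(2t)cos(4t)

Coefficient matrix A = [[-2, -8], [4, 6]].
Characteristic polynomial det(A - λI) = λ^2 - 4λ + 20 = 0.
Eigenvalues λ = 2 ± 4i (complex conjugate pair).
For λ=2+4i: an eigenvector is (1,-1) - i(1,0) = (1 - i, -1).
A real fundamental pair from Re and Im of e^((2+4i)t)v: X_1 = e^(2t)(cos(4t)·(1,-1) + sin(4t)·(1,0)), X_2 = e^(2t)(sin(4t)·(1,-1) - cos(4t)·(1,0)).
General solution: c_1X_1 + c_2X_2.
Applying p(0)=-2, q(0)=-1 gives c_1=1, c_2=3.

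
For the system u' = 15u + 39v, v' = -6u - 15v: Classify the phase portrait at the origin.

A = [[15,39],[-6,-15]]; det(A-λI) = λ^2 + 9.
λ = 0 ± 3i: zero real part.

center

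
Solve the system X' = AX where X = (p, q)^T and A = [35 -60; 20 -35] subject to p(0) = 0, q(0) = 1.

p(t) = -6e^(5t) + 6e^(-5t), q(t) = -3e^(5t) + 4e^(-5t)

Coefficient matrix A = [[35, -60], [20, -35]].
Characteristic polynomial det(A - λI) = λ^2 - 25 = 0.
Eigenvalues λ = 5, -5.
For λ=5: (A-λI) row 1 is [30, -60], so an eigenvector is (-2, -1).
For λ=-5: (A-λI) row 1 is [40, -60], so an eigenvector is (-3, -2).
General solution: c_1e^(5t)(-2,-1) + c_2e^(-5t)(-3,-2).
Applying p(0)=0, q(0)=1 gives c_1=3, c_2=-2.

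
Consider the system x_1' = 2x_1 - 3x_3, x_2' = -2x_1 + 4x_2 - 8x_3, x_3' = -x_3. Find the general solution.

x_1(t) = K_2e^(2t) + K_3e^(-t), x_2(t) = K_1e^(4t) + K_2e^(2t) + 2K_3e^(-t), x_3(t) = K_3e^(-t)

Coefficient matrix A = [[2, 0, -3], [-2, 4, -8], [0, 0, -1]].
det(A - λI) = 0 gives eigenvalues λ = 4, 2, -1.
For λ=4: eigenvector (0,1,0).
For λ=2: eigenvector (1,1,0).
For λ=-1: eigenvector (1,2,1).
General solution: K_1e^(4t)(0,1,0) + K_2e^(2t)(1,1,0) + K_3e^(-t)(1,2,1).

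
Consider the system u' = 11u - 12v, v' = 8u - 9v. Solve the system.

Coefficient matrix A = [[11, -12], [8, -9]].
Characteristic polynomial det(A - λI) = λ^2 - 2λ - 3 = 0.
Eigenvalues λ = -1, 3.
For λ=-1: (A-λI) row 1 is [12, -12], so an eigenvector is (1, 1).
For λ=3: (A-λI) row 1 is [8, -12], so an eigenvector is (3, 2).
General solution: c_1e^(-t)(1,1) + c_2e^(3t)(3,2).

u(t) = c_1e^(-t) + 3c_2e^(3t), v(t) = c_1e^(-t) + 2c_2e^(3t)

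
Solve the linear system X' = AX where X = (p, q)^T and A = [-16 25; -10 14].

p(t) = 2C_1e^(-t)sin(5t) + C_1e^(-t)cos(5t) + C_2e^(-t)sin(5t) - 2C_2e^(-t)cos(5t), q(t) = C_1e^(-t)sin(5t) + C_1e^(-t)cos(5t) + C_2e^(-t)sin(5t) - C_2e^(-t)cos(5t)

Coefficient matrix A = [[-16, 25], [-10, 14]].
Characteristic polynomial det(A - λI) = λ^2 + 2λ + 26 = 0.
Eigenvalues λ = -1 ± 5i (complex conjugate pair).
For λ=-1+5i: an eigenvector is (1,1) - i(2,1) = (1 - 2i, 1 - i).
A real fundamental pair from Re and Im of e^((-1+5i)t)v: X_1 = e^(-t)(cos(5t)·(1,1) + sin(5t)·(2,1)), X_2 = e^(-t)(sin(5t)·(1,1) - cos(5t)·(2,1)).
General solution: C_1X_1 + C_2X_2.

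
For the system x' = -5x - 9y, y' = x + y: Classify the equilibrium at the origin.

A = [[-5,-9],[1,1]]; det(A-λI) = λ^2 + 4λ + 4.
repeated λ = -2 with a single eigenvector.

stable improper node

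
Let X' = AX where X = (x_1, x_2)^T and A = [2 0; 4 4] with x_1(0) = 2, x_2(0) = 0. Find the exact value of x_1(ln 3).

A = [[2,0],[4,4]]; eigenvalues λ = 4, 2.
Eigenvectors: (0,-1) for λ=4, (-1,2) for λ=2.
From the initial condition, c_1 = -4, c_2 = -2.
x_1(ln 3) = (-4)(3^4)(0) + (-2)(3^2)(-1) = 18.

18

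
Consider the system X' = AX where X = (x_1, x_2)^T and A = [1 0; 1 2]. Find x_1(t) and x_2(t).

Coefficient matrix A = [[1, 0], [1, 2]].
Characteristic polynomial det(A - λI) = λ^2 - 3λ + 2 = 0.
Eigenvalues λ = 2, 1.
For λ=2: (A-λI) row 1 is [-1, 0], so an eigenvector is (0, -1).
For λ=1: (A-λI) row 2 is [1, 1], so an eigenvector is (1, -1).
General solution: c_1e^(2t)(0,-1) + c_2e^(t)(1,-1).

x_1(t) = c_2e^(t), x_2(t) = -c_1e^(2t) - c_2e^(t)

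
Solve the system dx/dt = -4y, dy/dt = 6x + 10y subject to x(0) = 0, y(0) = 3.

x(t) = -6e^(6t) + 6e^(4t), y(t) = 9e^(6t) - 6e^(4t)

Coefficient matrix A = [[0, -4], [6, 10]].
Characteristic polynomial det(A - λI) = λ^2 - 10λ + 24 = 0.
Eigenvalues λ = 6, 4.
For λ=6: (A-λI) row 1 is [-6, -4], so an eigenvector is (2, -3).
For λ=4: (A-λI) row 1 is [-4, -4], so an eigenvector is (1, -1).
General solution: K_1e^(6t)(2,-3) + K_2e^(4t)(1,-1).
Applying x(0)=0, y(0)=3 gives K_1=-3, K_2=6.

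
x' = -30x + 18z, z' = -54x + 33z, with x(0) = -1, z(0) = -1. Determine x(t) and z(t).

Coefficient matrix A = [[-30, 18], [-54, 33]].
Characteristic polynomial det(A - λI) = λ^2 - 3λ - 18 = 0.
Eigenvalues λ = -3, 6.
For λ=-3: (A-λI) row 1 is [-27, 18], so an eigenvector is (2, 3).
For λ=6: (A-λI) row 1 is [-36, 18], so an eigenvector is (1, 2).
General solution: c_1e^(-3t)(2,3) + c_2e^(6t)(1,2).
Applying x(0)=-1, z(0)=-1 gives c_1=-1, c_2=1.

x(t) = e^(6t) - 2e^(-3t), z(t) = 2e^(6t) - 3e^(-3t)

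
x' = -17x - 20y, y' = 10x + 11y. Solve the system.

x(t) = C_1e^(-3t)sin(2t) - 3C_1e^(-3t)cos(2t) - 3C_2e^(-3t)sin(2t) - C_2e^(-3t)cos(2t), y(t) = -C_1e^(-3t)sin(2t) + 2C_1e^(-3t)cos(2t) + 2C_2e^(-3t)sin(2t) + C_2e^(-3t)cos(2t)

Coefficient matrix A = [[-17, -20], [10, 11]].
Characteristic polynomial det(A - λI) = λ^2 + 6λ + 13 = 0.
Eigenvalues λ = -3 ± 2i (complex conjugate pair).
For λ=-3+2i: an eigenvector is (-3,2) - i(1,-1) = (-3 - i, 2 + i).
A real fundamental pair from Re and Im of e^((-3+2i)t)v: X_1 = e^(-3t)(cos(2t)·(-3,2) + sin(2t)·(1,-1)), X_2 = e^(-3t)(sin(2t)·(-3,2) - cos(2t)·(1,-1)).
General solution: C_1X_1 + C_2X_2.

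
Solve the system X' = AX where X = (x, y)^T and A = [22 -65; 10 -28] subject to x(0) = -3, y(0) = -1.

Coefficient matrix A = [[22, -65], [10, -28]].
Characteristic polynomial det(A - λI) = λ^2 + 6λ + 34 = 0.
Eigenvalues λ = -3 ± 5i (complex conjugate pair).
For λ=-3+5i: an eigenvector is (-3,-1) - i(-2,-1) = (-3 + 2i, -1 + i).
A real fundamental pair from Re and Im of e^((-3+5i)t)v: X_1 = e^(-3t)(cos(5t)·(-3,-1) + sin(5t)·(-2,-1)), X_2 = e^(-3t)(sin(5t)·(-3,-1) - cos(5t)·(-2,-1)).
General solution: C_1X_1 + C_2X_2.
Applying x(0)=-3, y(0)=-1 gives C_1=1, C_2=0.

x(t) = -2e^(-3t)sin(5t) - 3e^(-3t)cos(5t), y(t) = -e^(-3t)sin(5t) - e^(-3t)cos(5t)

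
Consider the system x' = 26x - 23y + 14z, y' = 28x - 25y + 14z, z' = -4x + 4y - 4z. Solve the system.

x(t) = K_1e^(-2t) + K_2e^(3t) - 2K_3e^(-4t), y(t) = K_2e^(3t) - 2K_3e^(-4t), z(t) = -2K_1e^(-2t) + K_3e^(-4t)

Coefficient matrix A = [[26, -23, 14], [28, -25, 14], [-4, 4, -4]].
det(A - λI) = 0 gives eigenvalues λ = -2, 3, -4.
For λ=-2: eigenvector (1,0,-2).
For λ=3: eigenvector (1,1,0).
For λ=-4: eigenvector (-2,-2,1).
General solution: K_1e^(-2t)(1,0,-2) + K_2e^(3t)(1,1,0) + K_3e^(-4t)(-2,-2,1).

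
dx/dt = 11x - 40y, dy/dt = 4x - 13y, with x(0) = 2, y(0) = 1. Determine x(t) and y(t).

x(t) = -4e^(-t)sin(4t) + 2e^(-t)cos(4t), y(t) = -e^(-t)sin(4t) + e^(-t)cos(4t)

Coefficient matrix A = [[11, -40], [4, -13]].
Characteristic polynomial det(A - λI) = λ^2 + 2λ + 17 = 0.
Eigenvalues λ = -1 ± 4i (complex conjugate pair).
For λ=-1+4i: an eigenvector is (-3,-1) - i(1,0) = (-3 - i, -1).
A real fundamental pair from Re and Im of e^((-1+4i)t)v: X_1 = e^(-t)(cos(4t)·(-3,-1) + sin(4t)·(1,0)), X_2 = e^(-t)(sin(4t)·(-3,-1) - cos(4t)·(1,0)).
General solution: K_1X_1 + K_2X_2.
Applying x(0)=2, y(0)=1 gives K_1=-1, K_2=1.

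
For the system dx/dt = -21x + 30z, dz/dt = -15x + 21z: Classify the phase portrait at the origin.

A = [[-21,30],[-15,21]]; det(A-λI) = λ^2 + 9.
λ = 0 ± 3i: zero real part.

center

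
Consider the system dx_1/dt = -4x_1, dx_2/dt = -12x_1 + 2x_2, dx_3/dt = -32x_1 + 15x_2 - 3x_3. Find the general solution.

x_1(t) = c_1e^(-4t), x_2(t) = 2c_1e^(-4t) + c_3e^(2t), x_3(t) = 2c_1e^(-4t) + c_2e^(-3t) + 3c_3e^(2t)

Coefficient matrix A = [[-4, 0, 0], [-12, 2, 0], [-32, 15, -3]].
det(A - λI) = 0 gives eigenvalues λ = -4, -3, 2.
For λ=-4: eigenvector (1,2,2).
For λ=-3: eigenvector (0,0,1).
For λ=2: eigenvector (0,1,3).
General solution: c_1e^(-4t)(1,2,2) + c_2e^(-3t)(0,0,1) + c_3e^(2t)(0,1,3).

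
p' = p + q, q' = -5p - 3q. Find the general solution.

Coefficient matrix A = [[1, 1], [-5, -3]].
Characteristic polynomial det(A - λI) = λ^2 + 2λ + 2 = 0.
Eigenvalues λ = -1 ± i (complex conjugate pair).
For λ=-1+i: an eigenvector is (-1,2) - i(0,1) = (-1, 2 - i).
A real fundamental pair from Re and Im of e^((-1+i)t)v: X_1 = e^(-t)(cos(t)·(-1,2) + sin(t)·(0,1)), X_2 = e^(-t)(sin(t)·(-1,2) - cos(t)·(0,1)).
General solution: C_1X_1 + C_2X_2.

p(t) = -C_1e^(-t)cos(t) - C_2e^(-t)sin(t), q(t) = C_1e^(-t)sin(t) + 2C_1e^(-t)cos(t) + 2C_2e^(-t)sin(t) - C_2e^(-t)cos(t)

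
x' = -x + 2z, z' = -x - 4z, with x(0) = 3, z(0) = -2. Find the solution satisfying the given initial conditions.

Coefficient matrix A = [[-1, 2], [-1, -4]].
Characteristic polynomial det(A - λI) = λ^2 + 5λ + 6 = 0.
Eigenvalues λ = -2, -3.
For λ=-2: (A-λI) row 1 is [1, 2], so an eigenvector is (2, -1).
For λ=-3: (A-λI) row 1 is [2, 2], so an eigenvector is (-1, 1).
General solution: K_1e^(-2t)(2,-1) + K_2e^(-3t)(-1,1).
Applying x(0)=3, z(0)=-2 gives K_1=1, K_2=-1.

x(t) = 2e^(-2t) + e^(-3t), z(t) = -e^(-2t) - e^(-3t)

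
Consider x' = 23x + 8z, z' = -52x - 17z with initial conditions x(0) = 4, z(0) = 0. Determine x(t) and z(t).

x(t) = 20e^(3t)sin(4t) + 4e^(3t)cos(4t), z(t) = -52e^(3t)sin(4t)

Coefficient matrix A = [[23, 8], [-52, -17]].
Characteristic polynomial det(A - λI) = λ^2 - 6λ + 25 = 0.
Eigenvalues λ = 3 ± 4i (complex conjugate pair).
For λ=3+4i: an eigenvector is (-1,3) - i(1,-2) = (-1 - i, 3 + 2i).
A real fundamental pair from Re and Im of e^((3+4i)t)v: X_1 = e^(3t)(cos(4t)·(-1,3) + sin(4t)·(1,-2)), X_2 = e^(3t)(sin(4t)·(-1,3) - cos(4t)·(1,-2)).
General solution: K_1X_1 + K_2X_2.
Applying x(0)=4, z(0)=0 gives K_1=8, K_2=-12.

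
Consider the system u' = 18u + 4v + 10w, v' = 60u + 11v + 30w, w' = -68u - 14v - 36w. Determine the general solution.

Coefficient matrix A = [[18, 4, 10], [60, 11, 30], [-68, -14, -36]].
det(A - λI) = 0 gives eigenvalues λ = -2, -1, -4.
For λ=-2: eigenvector (1,0,-2).
For λ=-1: eigenvector (0,5,-2).
For λ=-4: eigenvector (-1,-2,3).
General solution: K_1e^(-2t)(1,0,-2) + K_2e^(-t)(0,5,-2) + K_3e^(-4t)(-1,-2,3).

u(t) = K_1e^(-2t) - K_3e^(-4t), v(t) = 5K_2e^(-t) - 2K_3e^(-4t), w(t) = -2K_1e^(-2t) - 2K_2e^(-t) + 3K_3e^(-4t)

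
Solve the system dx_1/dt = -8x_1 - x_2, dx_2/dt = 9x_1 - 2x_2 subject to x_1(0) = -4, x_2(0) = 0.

Coefficient matrix A = [[-8, -1], [9, -2]].
Characteristic polynomial det(A - λI) = λ^2 + 10λ + 25 = 0.
Single eigenvalue λ = -5 with algebraic multiplicity 2.
Eigenvector v = (1,-3); generalized eigenvector w with (A-λI)w=v is (-1,2).
General solution: e^(-5t)[K_1·v + K_2·(t·v + w)].
Applying x_1(0)=-4, x_2(0)=0 gives K_1=8, K_2=12.

x_1(t) = 12te^(-5t) - 4e^(-5t), x_2(t) = -36te^(-5t)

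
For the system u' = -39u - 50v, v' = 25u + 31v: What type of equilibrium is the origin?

stable spiral

A = [[-39,-50],[25,31]]; det(A-λI) = λ^2 + 8λ + 41.
λ = -4 ± 5i: negative real part.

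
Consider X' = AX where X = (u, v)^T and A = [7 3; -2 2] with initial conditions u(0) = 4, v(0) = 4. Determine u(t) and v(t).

u(t) = 24e^(5t) - 20e^(4t), v(t) = -16e^(5t) + 20e^(4t)

Coefficient matrix A = [[7, 3], [-2, 2]].
Characteristic polynomial det(A - λI) = λ^2 - 9λ + 20 = 0.
Eigenvalues λ = 5, 4.
For λ=5: (A-λI) row 1 is [2, 3], so an eigenvector is (-3, 2).
For λ=4: (A-λI) row 1 is [3, 3], so an eigenvector is (-1, 1).
General solution: C_1e^(5t)(-3,2) + C_2e^(4t)(-1,1).
Applying u(0)=4, v(0)=4 gives C_1=-8, C_2=20.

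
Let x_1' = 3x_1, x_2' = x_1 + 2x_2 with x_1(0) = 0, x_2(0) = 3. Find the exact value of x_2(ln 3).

A = [[3,0],[1,2]]; eigenvalues λ = 3, 2.
Eigenvectors: (1,1) for λ=3, (0,-1) for λ=2.
From the initial condition, c_1 = 0, c_2 = -3.
x_2(ln 3) = (0)(3^3)(1) + (-3)(3^2)(-1) = 27.

27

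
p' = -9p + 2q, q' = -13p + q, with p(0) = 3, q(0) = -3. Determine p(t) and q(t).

Coefficient matrix A = [[-9, 2], [-13, 1]].
Characteristic polynomial det(A - λI) = λ^2 + 8λ + 17 = 0.
Eigenvalues λ = -4 ± i (complex conjugate pair).
For λ=-4+i: an eigenvector is (-1,-3) - i(-1,-2) = (-1 + i, -3 + 2i).
A real fundamental pair from Re and Im of e^((-4+i)t)v: X_1 = e^(-4t)(cos(t)·(-1,-3) + sin(t)·(-1,-2)), X_2 = e^(-4t)(sin(t)·(-1,-3) - cos(t)·(-1,-2)).
General solution: c_1X_1 + c_2X_2.
Applying p(0)=3, q(0)=-3 gives c_1=9, c_2=12.

p(t) = -21e^(-4t)sin(t) + 3e^(-4t)cos(t), q(t) = -54e^(-4t)sin(t) - 3e^(-4t)cos(t)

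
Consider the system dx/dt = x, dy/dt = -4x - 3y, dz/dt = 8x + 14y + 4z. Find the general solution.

Coefficient matrix A = [[1, 0, 0], [-4, -3, 0], [8, 14, 4]].
det(A - λI) = 0 gives eigenvalues λ = 4, -3, 1.
For λ=4: eigenvector (0,0,1).
For λ=-3: eigenvector (0,1,-2).
For λ=1: eigenvector (1,-1,2).
General solution: K_1e^(4t)(0,0,1) + K_2e^(-3t)(0,1,-2) + K_3e^(t)(1,-1,2).

x(t) = K_3e^(t), y(t) = K_2e^(-3t) - K_3e^(t), z(t) = K_1e^(4t) - 2K_2e^(-3t) + 2K_3e^(t)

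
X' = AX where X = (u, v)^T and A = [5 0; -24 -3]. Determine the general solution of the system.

Coefficient matrix A = [[5, 0], [-24, -3]].
Characteristic polynomial det(A - λI) = λ^2 - 2λ - 15 = 0.
Eigenvalues λ = -3, 5.
For λ=-3: (A-λI) row 1 is [8, 0], so an eigenvector is (0, 1).
For λ=5: (A-λI) row 2 is [-24, -8], so an eigenvector is (-1, 3).
General solution: c_1e^(-3t)(0,1) + c_2e^(5t)(-1,3).

u(t) = -c_2e^(5t), v(t) = c_1e^(-3t) + 3c_2e^(5t)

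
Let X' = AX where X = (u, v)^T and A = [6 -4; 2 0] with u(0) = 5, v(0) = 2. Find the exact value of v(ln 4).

752

A = [[6,-4],[2,0]]; eigenvalues λ = 2, 4.
Eigenvectors: (-1,-1) for λ=2, (2,1) for λ=4.
From the initial condition, c_1 = 1, c_2 = 3.
v(ln 4) = (1)(4^2)(-1) + (3)(4^4)(1) = 752.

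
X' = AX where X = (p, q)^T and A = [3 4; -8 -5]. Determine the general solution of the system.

Coefficient matrix A = [[3, 4], [-8, -5]].
Characteristic polynomial det(A - λI) = λ^2 + 2λ + 17 = 0.
Eigenvalues λ = -1 ± 4i (complex conjugate pair).
For λ=-1+4i: an eigenvector is (0,1) - i(1,-1) = (0 - i, 1 + i).
A real fundamental pair from Re and Im of e^((-1+4i)t)v: X_1 = e^(-t)(cos(4t)·(0,1) + sin(4t)·(1,-1)), X_2 = e^(-t)(sin(4t)·(0,1) - cos(4t)·(1,-1)).
General solution: C_1X_1 + C_2X_2.

p(t) = C_1e^(-t)sin(4t) - C_2e^(-t)cos(4t), q(t) = -C_1e^(-t)sin(4t) + C_1e^(-t)cos(4t) + C_2e^(-t)sin(4t) + C_2e^(-t)cos(4t)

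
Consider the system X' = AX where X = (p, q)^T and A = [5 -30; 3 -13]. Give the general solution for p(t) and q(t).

Coefficient matrix A = [[5, -30], [3, -13]].
Characteristic polynomial det(A - λI) = λ^2 + 8λ + 25 = 0.
Eigenvalues λ = -4 ± 3i (complex conjugate pair).
For λ=-4+3i: an eigenvector is (-1,0) - i(-3,-1) = (-1 + 3i, 0 + i).
A real fundamental pair from Re and Im of e^((-4+3i)t)v: X_1 = e^(-4t)(cos(3t)·(-1,0) + sin(3t)·(-3,-1)), X_2 = e^(-4t)(sin(3t)·(-1,0) - cos(3t)·(-3,-1)).
General solution: C_1X_1 + C_2X_2.

p(t) = -3C_1e^(-4t)sin(3t) - C_1e^(-4t)cos(3t) - C_2e^(-4t)sin(3t) + 3C_2e^(-4t)cos(3t), q(t) = -C_1e^(-4t)sin(3t) + C_2e^(-4t)cos(3t)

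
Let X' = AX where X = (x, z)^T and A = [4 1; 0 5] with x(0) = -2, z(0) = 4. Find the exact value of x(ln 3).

486

A = [[4,1],[0,5]]; eigenvalues λ = 5, 4.
Eigenvectors: (1,1) for λ=5, (-1,0) for λ=4.
From the initial condition, c_1 = 4, c_2 = 6.
x(ln 3) = (4)(3^5)(1) + (6)(3^4)(-1) = 486.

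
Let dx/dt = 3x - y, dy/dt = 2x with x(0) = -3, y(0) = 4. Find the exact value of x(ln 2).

-26

A = [[3,-1],[2,0]]; eigenvalues λ = 2, 1.
Eigenvectors: (-1,-1) for λ=2, (1,2) for λ=1.
From the initial condition, c_1 = 10, c_2 = 7.
x(ln 2) = (10)(2^2)(-1) + (7)(2^1)(1) = -26.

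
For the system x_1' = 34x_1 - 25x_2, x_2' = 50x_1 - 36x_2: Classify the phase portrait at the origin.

A = [[34,-25],[50,-36]]; det(A-λI) = λ^2 + 2λ + 26.
λ = -1 ± 5i: negative real part.

stable spiral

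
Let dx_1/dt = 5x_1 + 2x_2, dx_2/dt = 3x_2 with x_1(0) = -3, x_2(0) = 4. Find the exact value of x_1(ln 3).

135

A = [[5,2],[0,3]]; eigenvalues λ = 3, 5.
Eigenvectors: (1,-1) for λ=3, (-1,0) for λ=5.
From the initial condition, c_1 = -4, c_2 = -1.
x_1(ln 3) = (-4)(3^3)(1) + (-1)(3^5)(-1) = 135.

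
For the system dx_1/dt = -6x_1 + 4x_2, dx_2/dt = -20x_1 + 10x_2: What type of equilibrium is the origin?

unstable spiral

A = [[-6,4],[-20,10]]; det(A-λI) = λ^2 - 4λ + 20.
λ = 2 ± 4i: positive real part.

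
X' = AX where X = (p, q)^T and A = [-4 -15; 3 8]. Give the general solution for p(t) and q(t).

Coefficient matrix A = [[-4, -15], [3, 8]].
Characteristic polynomial det(A - λI) = λ^2 - 4λ + 13 = 0.
Eigenvalues λ = 2 ± 3i (complex conjugate pair).
For λ=2+3i: an eigenvector is (-2,1) - i(-1,0) = (-2 + i, 1).
A real fundamental pair from Re and Im of e^((2+3i)t)v: X_1 = e^(2t)(cos(3t)·(-2,1) + sin(3t)·(-1,0)), X_2 = e^(2t)(sin(3t)·(-2,1) - cos(3t)·(-1,0)).
General solution: C_1X_1 + C_2X_2.

p(t) = -C_1e^(2t)sin(3t) - 2C_1e^(2t)cos(3t) - 2C_2e^(2t)sin(3t) + C_2e^(2t)cos(3t), q(t) = C_1e^(2t)cos(3t) + C_2e^(2t)sin(3t)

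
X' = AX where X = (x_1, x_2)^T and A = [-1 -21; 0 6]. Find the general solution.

Coefficient matrix A = [[-1, -21], [0, 6]].
Characteristic polynomial det(A - λI) = λ^2 - 5λ - 6 = 0.
Eigenvalues λ = -1, 6.
For λ=-1: (A-λI) row 1 is [0, -21], so an eigenvector is (-1, 0).
For λ=6: (A-λI) row 1 is [-7, -21], so an eigenvector is (-3, 1).
General solution: c_1e^(-t)(-1,0) + c_2e^(6t)(-3,1).

x_1(t) = -c_1e^(-t) - 3c_2e^(6t), x_2(t) = c_2e^(6t)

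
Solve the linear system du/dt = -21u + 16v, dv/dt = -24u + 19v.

u(t) = c_1e^(-5t) - 2c_2e^(3t), v(t) = c_1e^(-5t) - 3c_2e^(3t)

Coefficient matrix A = [[-21, 16], [-24, 19]].
Characteristic polynomial det(A - λI) = λ^2 + 2λ - 15 = 0.
Eigenvalues λ = -5, 3.
For λ=-5: (A-λI) row 1 is [-16, 16], so an eigenvector is (1, 1).
For λ=3: (A-λI) row 1 is [-24, 16], so an eigenvector is (-2, -3).
General solution: c_1e^(-5t)(1,1) + c_2e^(3t)(-2,-3).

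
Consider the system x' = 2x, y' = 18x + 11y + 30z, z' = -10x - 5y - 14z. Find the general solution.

x(t) = c_1e^(2t), y(t) = -2c_1e^(2t) + 3c_2e^(t) - 2c_3e^(-4t), z(t) = -c_2e^(t) + c_3e^(-4t)

Coefficient matrix A = [[2, 0, 0], [18, 11, 30], [-10, -5, -14]].
det(A - λI) = 0 gives eigenvalues λ = 2, 1, -4.
For λ=2: eigenvector (1,-2,0).
For λ=1: eigenvector (0,3,-1).
For λ=-4: eigenvector (0,-2,1).
General solution: c_1e^(2t)(1,-2,0) + c_2e^(t)(0,3,-1) + c_3e^(-4t)(0,-2,1).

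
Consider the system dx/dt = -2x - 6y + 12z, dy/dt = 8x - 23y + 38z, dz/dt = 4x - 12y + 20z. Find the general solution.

Coefficient matrix A = [[-2, -6, 12], [8, -23, 38], [4, -12, 20]].
det(A - λI) = 0 gives eigenvalues λ = -2, 1, -4.
For λ=-2: eigenvector (1,4,2).
For λ=1: eigenvector (-2,-7,-4).
For λ=-4: eigenvector (0,2,1).
General solution: c_1e^(-2t)(1,4,2) + c_2e^(t)(-2,-7,-4) + c_3e^(-4t)(0,2,1).

x(t) = c_1e^(-2t) - 2c_2e^(t), y(t) = 4c_1e^(-2t) - 7c_2e^(t) + 2c_3e^(-4t), z(t) = 2c_1e^(-2t) - 4c_2e^(t) + c_3e^(-4t)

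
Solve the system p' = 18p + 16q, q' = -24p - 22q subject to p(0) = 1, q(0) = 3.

Coefficient matrix A = [[18, 16], [-24, -22]].
Characteristic polynomial det(A - λI) = λ^2 + 4λ - 12 = 0.
Eigenvalues λ = -6, 2.
For λ=-6: (A-λI) row 1 is [24, 16], so an eigenvector is (-2, 3).
For λ=2: (A-λI) row 1 is [16, 16], so an eigenvector is (-1, 1).
General solution: C_1e^(-6t)(-2,3) + C_2e^(2t)(-1,1).
Applying p(0)=1, q(0)=3 gives C_1=4, C_2=-9.

p(t) = 9e^(2t) - 8e^(-6t), q(t) = -9e^(2t) + 12e^(-6t)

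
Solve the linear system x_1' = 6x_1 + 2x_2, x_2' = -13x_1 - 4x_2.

x_1(t) = C_1e^(t)sin(t) - C_1e^(t)cos(t) - C_2e^(t)sin(t) - C_2e^(t)cos(t), x_2(t) = -2C_1e^(t)sin(t) + 3C_1e^(t)cos(t) + 3C_2e^(t)sin(t) + 2C_2e^(t)cos(t)

Coefficient matrix A = [[6, 2], [-13, -4]].
Characteristic polynomial det(A - λI) = λ^2 - 2λ + 2 = 0.
Eigenvalues λ = 1 ± i (complex conjugate pair).
For λ=1+i: an eigenvector is (-1,3) - i(1,-2) = (-1 - i, 3 + 2i).
A real fundamental pair from Re and Im of e^((1+i)t)v: X_1 = e^(t)(cos(t)·(-1,3) + sin(t)·(1,-2)), X_2 = e^(t)(sin(t)·(-1,3) - cos(t)·(1,-2)).
General solution: C_1X_1 + C_2X_2.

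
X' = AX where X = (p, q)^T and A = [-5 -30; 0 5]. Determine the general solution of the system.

Coefficient matrix A = [[-5, -30], [0, 5]].
Characteristic polynomial det(A - λI) = λ^2 - 25 = 0.
Eigenvalues λ = 5, -5.
For λ=5: (A-λI) row 1 is [-10, -30], so an eigenvector is (-3, 1).
For λ=-5: (A-λI) row 1 is [0, -30], so an eigenvector is (-1, 0).
General solution: C_1e^(5t)(-3,1) + C_2e^(-5t)(-1,0).

p(t) = -3C_1e^(5t) - C_2e^(-5t), q(t) = C_1e^(5t)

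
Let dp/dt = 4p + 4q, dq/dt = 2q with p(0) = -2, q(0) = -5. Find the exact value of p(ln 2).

A = [[4,4],[0,2]]; eigenvalues λ = 2, 4.
Eigenvectors: (-2,1) for λ=2, (-1,0) for λ=4.
From the initial condition, c_1 = -5, c_2 = 12.
p(ln 2) = (-5)(2^2)(-2) + (12)(2^4)(-1) = -152.

-152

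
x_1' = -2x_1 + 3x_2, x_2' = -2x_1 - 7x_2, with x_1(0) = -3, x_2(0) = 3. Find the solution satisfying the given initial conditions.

Coefficient matrix A = [[-2, 3], [-2, -7]].
Characteristic polynomial det(A - λI) = λ^2 + 9λ + 20 = 0.
Eigenvalues λ = -4, -5.
For λ=-4: (A-λI) row 1 is [2, 3], so an eigenvector is (-3, 2).
For λ=-5: (A-λI) row 1 is [3, 3], so an eigenvector is (1, -1).
General solution: K_1e^(-4t)(-3,2) + K_2e^(-5t)(1,-1).
Applying x_1(0)=-3, x_2(0)=3 gives K_1=0, K_2=-3.

x_1(t) = -3e^(-5t), x_2(t) = 3e^(-5t)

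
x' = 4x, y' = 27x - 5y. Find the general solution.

Coefficient matrix A = [[4, 0], [27, -5]].
Characteristic polynomial det(A - λI) = λ^2 + λ - 20 = 0.
Eigenvalues λ = -5, 4.
For λ=-5: (A-λI) row 1 is [9, 0], so an eigenvector is (0, -1).
For λ=4: (A-λI) row 2 is [27, -9], so an eigenvector is (1, 3).
General solution: c_1e^(-5t)(0,-1) + c_2e^(4t)(1,3).

x(t) = c_2e^(4t), y(t) = -c_1e^(-5t) + 3c_2e^(4t)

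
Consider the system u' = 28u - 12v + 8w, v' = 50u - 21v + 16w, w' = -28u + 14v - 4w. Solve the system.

Coefficient matrix A = [[28, -12, 8], [50, -21, 16], [-28, 14, -4]].
det(A - λI) = 0 gives eigenvalues λ = 4, 3, -4.
For λ=4: eigenvector (1,2,0).
For λ=3: eigenvector (-4,-7,2).
For λ=-4: eigenvector (-1,-2,1).
General solution: C_1e^(4t)(1,2,0) + C_2e^(3t)(-4,-7,2) + C_3e^(-4t)(-1,-2,1).

u(t) = C_1e^(4t) - 4C_2e^(3t) - C_3e^(-4t), v(t) = 2C_1e^(4t) - 7C_2e^(3t) - 2C_3e^(-4t), w(t) = 2C_2e^(3t) + C_3e^(-4t)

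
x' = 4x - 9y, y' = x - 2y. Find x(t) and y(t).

Coefficient matrix A = [[4, -9], [1, -2]].
Characteristic polynomial det(A - λI) = λ^2 - 2λ + 1 = 0.
Single eigenvalue λ = 1 with algebraic multiplicity 2.
Eigenvector v = (-3,-1); generalized eigenvector w with (A-λI)w=v is (2,1).
General solution: e^(t)[K_1·v + K_2·(t·v + w)].

x(t) = -3K_1e^(t) - 3K_2te^(t) + 2K_2e^(t), y(t) = -K_1e^(t) - K_2te^(t) + K_2e^(t)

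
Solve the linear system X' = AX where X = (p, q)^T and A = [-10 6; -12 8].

Coefficient matrix A = [[-10, 6], [-12, 8]].
Characteristic polynomial det(A - λI) = λ^2 + 2λ - 8 = 0.
Eigenvalues λ = 2, -4.
For λ=2: (A-λI) row 1 is [-12, 6], so an eigenvector is (1, 2).
For λ=-4: (A-λI) row 1 is [-6, 6], so an eigenvector is (-1, -1).
General solution: c_1e^(2t)(1,2) + c_2e^(-4t)(-1,-1).

p(t) = c_1e^(2t) - c_2e^(-4t), q(t) = 2c_1e^(2t) - c_2e^(-4t)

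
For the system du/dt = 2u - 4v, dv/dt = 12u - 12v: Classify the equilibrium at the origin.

A = [[2,-4],[12,-12]]; det(A-λI) = λ^2 + 10λ + 24.
λ = -4, -6: both negative.

stable node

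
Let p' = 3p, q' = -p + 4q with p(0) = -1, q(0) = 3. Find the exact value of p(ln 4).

A = [[3,0],[-1,4]]; eigenvalues λ = 4, 3.
Eigenvectors: (0,1) for λ=4, (-1,-1) for λ=3.
From the initial condition, c_1 = 4, c_2 = 1.
p(ln 4) = (4)(4^4)(0) + (1)(4^3)(-1) = -64.

-64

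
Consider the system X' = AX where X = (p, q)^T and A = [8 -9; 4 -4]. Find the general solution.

p(t) = -3C_1e^(2t) - 3C_2te^(2t) - 2C_2e^(2t), q(t) = -2C_1e^(2t) - 2C_2te^(2t) - C_2e^(2t)

Coefficient matrix A = [[8, -9], [4, -4]].
Characteristic polynomial det(A - λI) = λ^2 - 4λ + 4 = 0.
Single eigenvalue λ = 2 with algebraic multiplicity 2.
Eigenvector v = (-3,-2); generalized eigenvector w with (A-λI)w=v is (-2,-1).
General solution: e^(2t)[C_1·v + C_2·(t·v + w)].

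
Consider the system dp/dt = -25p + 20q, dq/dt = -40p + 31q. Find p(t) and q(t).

p(t) = -c_1e^(3t)sin(4t) - 2c_1e^(3t)cos(4t) - 2c_2e^(3t)sin(4t) + c_2e^(3t)cos(4t), q(t) = -c_1e^(3t)sin(4t) - 3c_1e^(3t)cos(4t) - 3c_2e^(3t)sin(4t) + c_2e^(3t)cos(4t)

Coefficient matrix A = [[-25, 20], [-40, 31]].
Characteristic polynomial det(A - λI) = λ^2 - 6λ + 25 = 0.
Eigenvalues λ = 3 ± 4i (complex conjugate pair).
For λ=3+4i: an eigenvector is (-2,-3) - i(-1,-1) = (-2 + i, -3 + i).
A real fundamental pair from Re and Im of e^((3+4i)t)v: X_1 = e^(3t)(cos(4t)·(-2,-3) + sin(4t)·(-1,-1)), X_2 = e^(3t)(sin(4t)·(-2,-3) - cos(4t)·(-1,-1)).
General solution: c_1X_1 + c_2X_2.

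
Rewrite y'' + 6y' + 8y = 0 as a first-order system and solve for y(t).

Let x_1 = y, x_2 = y'. Then x_1' = x_2 and x_2' = -8x_1 - 6x_2.
A = [[0,1],[-8,-6]]; det(A-λI) = λ^2 + 6λ + 8.
Eigenvalues λ = -2, -4 with eigenvectors (1,-2), (1,-4).

y(t) = C_1e^(-2t) + C_2e^(-4t)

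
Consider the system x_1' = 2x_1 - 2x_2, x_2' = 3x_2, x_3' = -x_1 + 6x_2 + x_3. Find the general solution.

x_1(t) = -2C_1e^(3t) - C_3e^(2t), x_2(t) = C_1e^(3t), x_3(t) = 4C_1e^(3t) + C_2e^(t) + C_3e^(2t)

Coefficient matrix A = [[2, -2, 0], [0, 3, 0], [-1, 6, 1]].
det(A - λI) = 0 gives eigenvalues λ = 3, 1, 2.
For λ=3: eigenvector (-2,1,4).
For λ=1: eigenvector (0,0,1).
For λ=2: eigenvector (-1,0,1).
General solution: C_1e^(3t)(-2,1,4) + C_2e^(t)(0,0,1) + C_3e^(2t)(-1,0,1).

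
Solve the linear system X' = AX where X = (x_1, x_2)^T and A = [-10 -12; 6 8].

Coefficient matrix A = [[-10, -12], [6, 8]].
Characteristic polynomial det(A - λI) = λ^2 + 2λ - 8 = 0.
Eigenvalues λ = 2, -4.
For λ=2: (A-λI) row 1 is [-12, -12], so an eigenvector is (1, -1).
For λ=-4: (A-λI) row 1 is [-6, -12], so an eigenvector is (-2, 1).
General solution: c_1e^(2t)(1,-1) + c_2e^(-4t)(-2,1).

x_1(t) = c_1e^(2t) - 2c_2e^(-4t), x_2(t) = -c_1e^(2t) + c_2e^(-4t)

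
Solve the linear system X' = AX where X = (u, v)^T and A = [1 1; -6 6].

Coefficient matrix A = [[1, 1], [-6, 6]].
Characteristic polynomial det(A - λI) = λ^2 - 7λ + 12 = 0.
Eigenvalues λ = 4, 3.
For λ=4: (A-λI) row 1 is [-3, 1], so an eigenvector is (1, 3).
For λ=3: (A-λI) row 1 is [-2, 1], so an eigenvector is (1, 2).
General solution: K_1e^(4t)(1,3) + K_2e^(3t)(1,2).

u(t) = K_1e^(4t) + K_2e^(3t), v(t) = 3K_1e^(4t) + 2K_2e^(3t)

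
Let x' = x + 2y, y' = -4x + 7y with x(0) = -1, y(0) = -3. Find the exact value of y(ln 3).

A = [[1,2],[-4,7]]; eigenvalues λ = 3, 5.
Eigenvectors: (1,1) for λ=3, (1,2) for λ=5.
From the initial condition, c_1 = 1, c_2 = -2.
y(ln 3) = (1)(3^3)(1) + (-2)(3^5)(2) = -945.

-945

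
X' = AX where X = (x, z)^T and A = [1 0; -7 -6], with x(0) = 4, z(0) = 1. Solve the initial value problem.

x(t) = 4e^(t), z(t) = -4e^(t) + 5e^(-6t)

Coefficient matrix A = [[1, 0], [-7, -6]].
Characteristic polynomial det(A - λI) = λ^2 + 5λ - 6 = 0.
Eigenvalues λ = -6, 1.
For λ=-6: (A-λI) row 1 is [7, 0], so an eigenvector is (0, 1).
For λ=1: (A-λI) row 2 is [-7, -7], so an eigenvector is (-1, 1).
General solution: K_1e^(-6t)(0,1) + K_2e^(t)(-1,1).
Applying x(0)=4, z(0)=1 gives K_1=5, K_2=-4.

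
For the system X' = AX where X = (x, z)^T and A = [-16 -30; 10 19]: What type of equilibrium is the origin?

A = [[-16,-30],[10,19]]; det(A-λI) = λ^2 - 3λ - 4.
λ = -1, 4: opposite signs.

saddle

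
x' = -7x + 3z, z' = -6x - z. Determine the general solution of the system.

Coefficient matrix A = [[-7, 3], [-6, -1]].
Characteristic polynomial det(A - λI) = λ^2 + 8λ + 25 = 0.
Eigenvalues λ = -4 ± 3i (complex conjugate pair).
For λ=-4+3i: an eigenvector is (1,1) - i(0,-1) = (1, 1 + i).
A real fundamental pair from Re and Im of e^((-4+3i)t)v: X_1 = e^(-4t)(cos(3t)·(1,1) + sin(3t)·(0,-1)), X_2 = e^(-4t)(sin(3t)·(1,1) - cos(3t)·(0,-1)).
General solution: K_1X_1 + K_2X_2.

x(t) = K_1e^(-4t)cos(3t) + K_2e^(-4t)sin(3t), z(t) = -K_1e^(-4t)sin(3t) + K_1e^(-4t)cos(3t) + K_2e^(-4t)sin(3t) + K_2e^(-4t)cos(3t)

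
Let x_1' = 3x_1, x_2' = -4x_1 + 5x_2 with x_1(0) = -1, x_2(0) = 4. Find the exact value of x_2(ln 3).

A = [[3,0],[-4,5]]; eigenvalues λ = 5, 3.
Eigenvectors: (0,1) for λ=5, (-1,-2) for λ=3.
From the initial condition, c_1 = 6, c_2 = 1.
x_2(ln 3) = (6)(3^5)(1) + (1)(3^3)(-2) = 1404.

1404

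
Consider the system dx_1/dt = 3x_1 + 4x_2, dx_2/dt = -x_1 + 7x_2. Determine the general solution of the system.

Coefficient matrix A = [[3, 4], [-1, 7]].
Characteristic polynomial det(A - λI) = λ^2 - 10λ + 25 = 0.
Single eigenvalue λ = 5 with algebraic multiplicity 2.
Eigenvector v = (-2,-1); generalized eigenvector w with (A-λI)w=v is (1,0).
General solution: e^(5t)[c_1·v + c_2·(t·v + w)].

x_1(t) = -2c_1e^(5t) - 2c_2te^(5t) + c_2e^(5t), x_2(t) = -c_1e^(5t) - c_2te^(5t)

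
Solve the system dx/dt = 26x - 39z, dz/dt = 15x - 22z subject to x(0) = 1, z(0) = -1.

Coefficient matrix A = [[26, -39], [15, -22]].
Characteristic polynomial det(A - λI) = λ^2 - 4λ + 13 = 0.
Eigenvalues λ = 2 ± 3i (complex conjugate pair).
For λ=2+3i: an eigenvector is (-3,-2) - i(2,1) = (-3 - 2i, -2 - i).
A real fundamental pair from Re and Im of e^((2+3i)t)v: X_1 = e^(2t)(cos(3t)·(-3,-2) + sin(3t)·(2,1)), X_2 = e^(2t)(sin(3t)·(-3,-2) - cos(3t)·(2,1)).
General solution: K_1X_1 + K_2X_2.
Applying x(0)=1, z(0)=-1 gives K_1=3, K_2=-5.

x(t) = 21e^(2t)sin(3t) + e^(2t)cos(3t), z(t) = 13e^(2t)sin(3t) - e^(2t)cos(3t)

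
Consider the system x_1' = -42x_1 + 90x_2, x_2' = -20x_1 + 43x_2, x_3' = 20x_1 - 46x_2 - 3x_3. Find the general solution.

Coefficient matrix A = [[-42, 90, 0], [-20, 43, 0], [20, -46, -3]].
det(A - λI) = 0 gives eigenvalues λ = 3, -2, -3.
For λ=3: eigenvector (2,1,-1).
For λ=-2: eigenvector (9,4,-4).
For λ=-3: eigenvector (0,0,1).
General solution: K_1e^(3t)(2,1,-1) + K_2e^(-2t)(9,4,-4) + K_3e^(-3t)(0,0,1).

x_1(t) = 2K_1e^(3t) + 9K_2e^(-2t), x_2(t) = K_1e^(3t) + 4K_2e^(-2t), x_3(t) = -K_1e^(3t) - 4K_2e^(-2t) + K_3e^(-3t)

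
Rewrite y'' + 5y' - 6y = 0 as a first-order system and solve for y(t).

Let x_1 = y, x_2 = y'. Then x_1' = x_2 and x_2' = 6x_1 - 5x_2.
A = [[0,1],[6,-5]]; det(A-λI) = λ^2 + 5λ - 6.
Eigenvalues λ = -6, 1 with eigenvectors (1,-6), (1,1).

y(t) = K_1e^(-6t) + K_2e^(t)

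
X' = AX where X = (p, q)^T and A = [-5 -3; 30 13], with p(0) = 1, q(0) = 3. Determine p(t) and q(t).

p(t) = -6e^(4t)sin(3t) + e^(4t)cos(3t), q(t) = 19e^(4t)sin(3t) + 3e^(4t)cos(3t)

Coefficient matrix A = [[-5, -3], [30, 13]].
Characteristic polynomial det(A - λI) = λ^2 - 8λ + 25 = 0.
Eigenvalues λ = 4 ± 3i (complex conjugate pair).
For λ=4+3i: an eigenvector is (0,1) - i(-1,3) = (0 + i, 1 - 3i).
A real fundamental pair from Re and Im of e^((4+3i)t)v: X_1 = e^(4t)(cos(3t)·(0,1) + sin(3t)·(-1,3)), X_2 = e^(4t)(sin(3t)·(0,1) - cos(3t)·(-1,3)).
General solution: c_1X_1 + c_2X_2.
Applying p(0)=1, q(0)=3 gives c_1=6, c_2=1.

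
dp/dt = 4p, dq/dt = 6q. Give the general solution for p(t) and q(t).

Coefficient matrix A = [[4, 0], [0, 6]].
Characteristic polynomial det(A - λI) = λ^2 - 10λ + 24 = 0.
Eigenvalues λ = 6, 4.
For λ=6: (A-λI) row 1 is [-2, 0], so an eigenvector is (0, 1).
For λ=4: (A-λI) row 2 is [0, 2], so an eigenvector is (-1, 0).
General solution: C_1e^(6t)(0,1) + C_2e^(4t)(-1,0).

p(t) = -C_2e^(4t), q(t) = C_1e^(6t)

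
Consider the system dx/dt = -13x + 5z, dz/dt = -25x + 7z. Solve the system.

x(t) = -C_1e^(-3t)cos(5t) - C_2e^(-3t)sin(5t), z(t) = C_1e^(-3t)sin(5t) - 2C_1e^(-3t)cos(5t) - 2C_2e^(-3t)sin(5t) - C_2e^(-3t)cos(5t)

Coefficient matrix A = [[-13, 5], [-25, 7]].
Characteristic polynomial det(A - λI) = λ^2 + 6λ + 34 = 0.
Eigenvalues λ = -3 ± 5i (complex conjugate pair).
For λ=-3+5i: an eigenvector is (-1,-2) - i(0,1) = (-1, -2 - i).
A real fundamental pair from Re and Im of e^((-3+5i)t)v: X_1 = e^(-3t)(cos(5t)·(-1,-2) + sin(5t)·(0,1)), X_2 = e^(-3t)(sin(5t)·(-1,-2) - cos(5t)·(0,1)).
General solution: C_1X_1 + C_2X_2.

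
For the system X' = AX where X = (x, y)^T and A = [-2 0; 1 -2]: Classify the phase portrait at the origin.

stable improper node

A = [[-2,0],[1,-2]]; det(A-λI) = λ^2 + 4λ + 4.
repeated λ = -2 with a single eigenvector.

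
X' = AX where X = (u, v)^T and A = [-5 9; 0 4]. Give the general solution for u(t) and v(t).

Coefficient matrix A = [[-5, 9], [0, 4]].
Characteristic polynomial det(A - λI) = λ^2 + λ - 20 = 0.
Eigenvalues λ = -5, 4.
For λ=-5: (A-λI) row 1 is [0, 9], so an eigenvector is (-1, 0).
For λ=4: (A-λI) row 1 is [-9, 9], so an eigenvector is (1, 1).
General solution: c_1e^(-5t)(-1,0) + c_2e^(4t)(1,1).

u(t) = -c_1e^(-5t) + c_2e^(4t), v(t) = c_2e^(4t)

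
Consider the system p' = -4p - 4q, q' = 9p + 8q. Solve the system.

p(t) = -2C_1e^(2t) - 2C_2te^(2t) + C_2e^(2t), q(t) = 3C_1e^(2t) + 3C_2te^(2t) - C_2e^(2t)

Coefficient matrix A = [[-4, -4], [9, 8]].
Characteristic polynomial det(A - λI) = λ^2 - 4λ + 4 = 0.
Single eigenvalue λ = 2 with algebraic multiplicity 2.
Eigenvector v = (-2,3); generalized eigenvector w with (A-λI)w=v is (1,-1).
General solution: e^(2t)[C_1·v + C_2·(t·v + w)].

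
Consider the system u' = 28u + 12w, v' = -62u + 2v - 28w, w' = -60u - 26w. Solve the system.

Coefficient matrix A = [[28, 0, 12], [-62, 2, -28], [-60, 0, -26]].
det(A - λI) = 0 gives eigenvalues λ = 4, 2, -2.
For λ=4: eigenvector (1,-3,-2).
For λ=2: eigenvector (0,1,0).
For λ=-2: eigenvector (-2,4,5).
General solution: C_1e^(4t)(1,-3,-2) + C_2e^(2t)(0,1,0) + C_3e^(-2t)(-2,4,5).

u(t) = C_1e^(4t) - 2C_3e^(-2t), v(t) = -3C_1e^(4t) + C_2e^(2t) + 4C_3e^(-2t), w(t) = -2C_1e^(4t) + 5C_3e^(-2t)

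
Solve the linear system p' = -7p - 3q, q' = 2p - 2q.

Coefficient matrix A = [[-7, -3], [2, -2]].
Characteristic polynomial det(A - λI) = λ^2 + 9λ + 20 = 0.
Eigenvalues λ = -5, -4.
For λ=-5: (A-λI) row 1 is [-2, -3], so an eigenvector is (3, -2).
For λ=-4: (A-λI) row 1 is [-3, -3], so an eigenvector is (-1, 1).
General solution: K_1e^(-5t)(3,-2) + K_2e^(-4t)(-1,1).

p(t) = 3K_1e^(-5t) - K_2e^(-4t), q(t) = -2K_1e^(-5t) + K_2e^(-4t)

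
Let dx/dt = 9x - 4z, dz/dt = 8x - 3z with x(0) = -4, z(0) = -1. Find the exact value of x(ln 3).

A = [[9,-4],[8,-3]]; eigenvalues λ = 5, 1.
Eigenvectors: (1,1) for λ=5, (-1,-2) for λ=1.
From the initial condition, c_1 = -7, c_2 = -3.
x(ln 3) = (-7)(3^5)(1) + (-3)(3^1)(-1) = -1692.

-1692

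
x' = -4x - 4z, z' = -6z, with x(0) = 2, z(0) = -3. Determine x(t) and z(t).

x(t) = 8e^(-4t) - 6e^(-6t), z(t) = -3e^(-6t)

Coefficient matrix A = [[-4, -4], [0, -6]].
Characteristic polynomial det(A - λI) = λ^2 + 10λ + 24 = 0.
Eigenvalues λ = -6, -4.
For λ=-6: (A-λI) row 1 is [2, -4], so an eigenvector is (-2, -1).
For λ=-4: (A-λI) row 1 is [0, -4], so an eigenvector is (-1, 0).
General solution: K_1e^(-6t)(-2,-1) + K_2e^(-4t)(-1,0).
Applying x(0)=2, z(0)=-3 gives K_1=3, K_2=-8.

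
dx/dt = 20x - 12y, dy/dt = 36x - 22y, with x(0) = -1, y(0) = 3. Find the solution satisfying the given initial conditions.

x(t) = -10e^(2t) + 9e^(-4t), y(t) = -15e^(2t) + 18e^(-4t)

Coefficient matrix A = [[20, -12], [36, -22]].
Characteristic polynomial det(A - λI) = λ^2 + 2λ - 8 = 0.
Eigenvalues λ = 2, -4.
For λ=2: (A-λI) row 1 is [18, -12], so an eigenvector is (-2, -3).
For λ=-4: (A-λI) row 1 is [24, -12], so an eigenvector is (-1, -2).
General solution: c_1e^(2t)(-2,-3) + c_2e^(-4t)(-1,-2).
Applying x(0)=-1, y(0)=3 gives c_1=5, c_2=-9.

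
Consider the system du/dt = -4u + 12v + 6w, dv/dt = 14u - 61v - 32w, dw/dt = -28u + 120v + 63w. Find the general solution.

u(t) = c_1e^(-4t) + 2c_2e^(-t), v(t) = -2c_1e^(-4t) + c_2e^(-t) - c_3e^(3t), w(t) = 4c_1e^(-4t) - c_2e^(-t) + 2c_3e^(3t)

Coefficient matrix A = [[-4, 12, 6], [14, -61, -32], [-28, 120, 63]].
det(A - λI) = 0 gives eigenvalues λ = -4, -1, 3.
For λ=-4: eigenvector (1,-2,4).
For λ=-1: eigenvector (2,1,-1).
For λ=3: eigenvector (0,-1,2).
General solution: c_1e^(-4t)(1,-2,4) + c_2e^(-t)(2,1,-1) + c_3e^(3t)(0,-1,2).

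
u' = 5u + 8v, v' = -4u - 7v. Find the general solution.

u(t) = c_1e^(-3t) + 2c_2e^(t), v(t) = -c_1e^(-3t) - c_2e^(t)

Coefficient matrix A = [[5, 8], [-4, -7]].
Characteristic polynomial det(A - λI) = λ^2 + 2λ - 3 = 0.
Eigenvalues λ = -3, 1.
For λ=-3: (A-λI) row 1 is [8, 8], so an eigenvector is (1, -1).
For λ=1: (A-λI) row 1 is [4, 8], so an eigenvector is (2, -1).
General solution: c_1e^(-3t)(1,-1) + c_2e^(t)(2,-1).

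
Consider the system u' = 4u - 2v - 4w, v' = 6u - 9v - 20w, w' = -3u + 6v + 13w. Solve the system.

Coefficient matrix A = [[4, -2, -4], [6, -9, -20], [-3, 6, 13]].
det(A - λI) = 0 gives eigenvalues λ = 3, 4, 1.
For λ=3: eigenvector (2,1,0).
For λ=4: eigenvector (1,2,-1).
For λ=1: eigenvector (0,-2,1).
General solution: c_1e^(3t)(2,1,0) + c_2e^(4t)(1,2,-1) + c_3e^(t)(0,-2,1).

u(t) = 2c_1e^(3t) + c_2e^(4t), v(t) = c_1e^(3t) + 2c_2e^(4t) - 2c_3e^(t), w(t) = -c_2e^(4t) + c_3e^(t)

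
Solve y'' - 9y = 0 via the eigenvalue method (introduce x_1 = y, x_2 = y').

Let x_1 = y, x_2 = y'. Then x_1' = x_2 and x_2' = 9x_1.
A = [[0,1],[9,0]]; det(A-λI) = λ^2 - 9.
Eigenvalues λ = -3, 3 with eigenvectors (1,-3), (1,3).

y(t) = c_1e^(-3t) + c_2e^(3t)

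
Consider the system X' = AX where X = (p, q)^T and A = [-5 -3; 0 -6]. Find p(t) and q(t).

p(t) = c_1e^(-5t) + 3c_2e^(-6t), q(t) = c_2e^(-6t)

Coefficient matrix A = [[-5, -3], [0, -6]].
Characteristic polynomial det(A - λI) = λ^2 + 11λ + 30 = 0.
Eigenvalues λ = -5, -6.
For λ=-5: (A-λI) row 1 is [0, -3], so an eigenvector is (1, 0).
For λ=-6: (A-λI) row 1 is [1, -3], so an eigenvector is (3, 1).
General solution: c_1e^(-5t)(1,0) + c_2e^(-6t)(3,1).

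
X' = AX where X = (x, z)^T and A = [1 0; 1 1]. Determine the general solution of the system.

Coefficient matrix A = [[1, 0], [1, 1]].
Characteristic polynomial det(A - λI) = λ^2 - 2λ + 1 = 0.
Single eigenvalue λ = 1 with algebraic multiplicity 2.
Eigenvector v = (0,-1); generalized eigenvector w with (A-λI)w=v is (-1,-3).
General solution: e^(t)[C_1·v + C_2·(t·v + w)].

x(t) = -C_2e^(t), z(t) = -C_1e^(t) - C_2te^(t) - 3C_2e^(t)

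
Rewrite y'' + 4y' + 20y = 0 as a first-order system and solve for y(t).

y(t) = c_1e^(-2t)cos(4t) + c_2e^(-2t)sin(4t)

Let x_1 = y, x_2 = y'. Then x_1' = x_2 and x_2' = -20x_1 - 4x_2.
A = [[0,1],[-20,-4]]; det(A-λI) = λ^2 + 4λ + 20.
Eigenvalues λ = -2 ± 4i.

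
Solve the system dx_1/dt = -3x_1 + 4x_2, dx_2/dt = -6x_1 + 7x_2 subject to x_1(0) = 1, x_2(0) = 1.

Coefficient matrix A = [[-3, 4], [-6, 7]].
Characteristic polynomial det(A - λI) = λ^2 - 4λ + 3 = 0.
Eigenvalues λ = 3, 1.
For λ=3: (A-λI) row 1 is [-6, 4], so an eigenvector is (-2, -3).
For λ=1: (A-λI) row 1 is [-4, 4], so an eigenvector is (-1, -1).
General solution: K_1e^(3t)(-2,-3) + K_2e^(t)(-1,-1).
Applying x_1(0)=1, x_2(0)=1 gives K_1=0, K_2=-1.

x_1(t) = e^(t), x_2(t) = e^(t)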